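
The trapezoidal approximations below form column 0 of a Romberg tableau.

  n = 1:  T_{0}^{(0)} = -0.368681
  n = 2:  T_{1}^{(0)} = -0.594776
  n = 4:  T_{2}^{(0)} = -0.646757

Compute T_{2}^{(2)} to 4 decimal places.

-0.6637

T_{1}^{(1)} = -0.594776 + (-0.594776 − (-0.368681))/3 = -0.670141
T_{2}^{(1)} = -0.646757 + (-0.646757 − (-0.594776))/3 = -0.664084
T_{2}^{(2)} = -0.664084 + (-0.664084 − (-0.670141))/15 = -0.663680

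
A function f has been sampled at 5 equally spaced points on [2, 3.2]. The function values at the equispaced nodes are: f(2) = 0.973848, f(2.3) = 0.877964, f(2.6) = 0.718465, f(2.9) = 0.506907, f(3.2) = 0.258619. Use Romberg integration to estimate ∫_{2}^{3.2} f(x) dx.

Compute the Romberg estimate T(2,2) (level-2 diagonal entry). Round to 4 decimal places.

T(0,0) (trapezoid, 1 panel, h=1.2000): 0.739480
T(1,0) (trapezoid, 2 panels, h=0.6000): 0.800819
T(2,0) (trapezoid, 4 panels, h=0.3000): 0.815871
T(1,1) = 0.800819 + (0.800819 − 0.739480)/3 = 0.821265
T(2,1) = 0.815871 + (0.815871 − 0.800819)/3 = 0.820888
T(2,2) = 0.820888 + (0.820888 − 0.821265)/15 = 0.820863

0.8209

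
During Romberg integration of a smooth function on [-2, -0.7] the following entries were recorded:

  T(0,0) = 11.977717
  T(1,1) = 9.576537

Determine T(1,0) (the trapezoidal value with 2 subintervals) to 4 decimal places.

From T(1,1) = (4·T(1,0) − T(0,0))/3, solve for T(1,0):
4·T(1,0) = 3·9.576537 + 11.977717 = 40.707328
T(1,0) = 10.176832

10.1768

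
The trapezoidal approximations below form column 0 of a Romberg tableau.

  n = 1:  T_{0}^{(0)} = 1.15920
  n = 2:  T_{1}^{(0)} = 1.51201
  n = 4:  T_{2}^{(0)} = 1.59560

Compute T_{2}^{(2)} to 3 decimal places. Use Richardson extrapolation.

T_{1}^{(1)} = (4·1.51201 − 1.15920) / 3 = 1.62961
T_{2}^{(1)} = 1.59560 + (1.59560 − 1.51201)/3 = 1.62346
T_{2}^{(2)} = (16·1.62346 − 1.62961) / 15 = 1.62305

1.623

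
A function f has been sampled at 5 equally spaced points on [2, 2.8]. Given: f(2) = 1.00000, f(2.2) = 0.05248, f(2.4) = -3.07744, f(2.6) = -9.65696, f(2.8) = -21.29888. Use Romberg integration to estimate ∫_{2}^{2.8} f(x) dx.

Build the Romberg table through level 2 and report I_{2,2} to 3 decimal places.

-4.323

I_{0,0} (trapezoid, 1 panel, h=0.8000): -8.11955
I_{1,0} (trapezoid, 2 panels, h=0.4000): -5.29075
I_{2,0} (trapezoid, 4 panels, h=0.2000): -4.56627
I_{1,1} = -5.29075 + (-5.29075 − (-8.11955))/3 = -4.34782
I_{2,1} = -4.56627 + (-4.56627 − (-5.29075))/3 = -4.32478
I_{2,2} = -4.32478 + (-4.32478 − (-4.34782))/15 = -4.32324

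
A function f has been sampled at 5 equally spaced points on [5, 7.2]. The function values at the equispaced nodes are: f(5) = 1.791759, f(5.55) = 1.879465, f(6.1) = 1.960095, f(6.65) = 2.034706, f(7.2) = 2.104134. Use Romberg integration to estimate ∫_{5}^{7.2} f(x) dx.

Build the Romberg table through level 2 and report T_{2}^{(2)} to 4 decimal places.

T_{0}^{(0)} (trapezoid, 1 panel, h=2.2000): 4.285482
T_{1}^{(0)} (trapezoid, 2 panels, h=1.1000): 4.298846
T_{2}^{(0)} (trapezoid, 4 panels, h=0.5500): 4.302217
T_{1}^{(1)} = 4.298846 + (4.298846 − 4.285482)/3 = 4.303301
T_{2}^{(1)} = 4.302217 + (4.302217 − 4.298846)/3 = 4.303341
T_{2}^{(2)} = 4.303341 + (4.303341 − 4.303301)/15 = 4.303344

4.3033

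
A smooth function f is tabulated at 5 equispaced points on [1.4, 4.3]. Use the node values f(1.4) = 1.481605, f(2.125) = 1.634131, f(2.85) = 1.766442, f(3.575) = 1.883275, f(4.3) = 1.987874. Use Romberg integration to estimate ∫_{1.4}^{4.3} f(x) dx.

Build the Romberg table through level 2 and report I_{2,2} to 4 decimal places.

I_{0,0} (trapezoid, 1 panel, h=2.9000): 5.030745
I_{1,0} (trapezoid, 2 panels, h=1.4500): 5.076713
I_{2,0} (trapezoid, 4 panels, h=0.7250): 5.088476
I_{1,1} = 5.076713 + (5.076713 − 5.030745)/3 = 5.092036
I_{2,1} = 5.088476 + (5.088476 − 5.076713)/3 = 5.092397
I_{2,2} = 5.092397 + (5.092397 − 5.092036)/15 = 5.092421

5.0924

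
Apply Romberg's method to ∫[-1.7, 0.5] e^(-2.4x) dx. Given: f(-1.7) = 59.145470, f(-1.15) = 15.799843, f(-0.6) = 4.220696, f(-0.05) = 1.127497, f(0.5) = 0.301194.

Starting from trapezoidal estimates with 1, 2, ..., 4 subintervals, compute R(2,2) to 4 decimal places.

R(0,0) (trapezoid, 1 panel, h=2.2000): 65.391330
R(1,0) (trapezoid, 2 panels, h=1.1000): 37.338431
R(2,0) (trapezoid, 4 panels, h=0.5500): 27.979252
R(1,1) = 37.338431 + (37.338431 − 65.391330)/3 = 27.987465
R(2,1) = 27.979252 + (27.979252 − 37.338431)/3 = 24.859526
R(2,2) = 24.859526 + (24.859526 − 27.987465)/15 = 24.650997

24.6510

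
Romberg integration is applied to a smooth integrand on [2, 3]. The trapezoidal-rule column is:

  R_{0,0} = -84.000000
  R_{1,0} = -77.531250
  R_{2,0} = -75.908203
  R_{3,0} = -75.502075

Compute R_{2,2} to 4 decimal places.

-75.3667

R_{1,1} = -77.531250 + (-77.531250 − (-84.000000))/3 = -75.375000
R_{2,1} = (4·(-75.908203) − (-77.531250)) / 3 = -75.367187
R_{2,2} = -75.367187 + (-75.367187 − (-75.375000))/15 = -75.366666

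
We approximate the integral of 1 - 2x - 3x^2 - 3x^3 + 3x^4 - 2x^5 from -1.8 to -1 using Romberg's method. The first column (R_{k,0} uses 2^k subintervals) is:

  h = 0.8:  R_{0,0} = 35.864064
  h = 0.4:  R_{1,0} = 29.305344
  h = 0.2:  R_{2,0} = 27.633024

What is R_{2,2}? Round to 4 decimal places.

R_{1,1} = (4·29.305344 − 35.864064) / 3 = 27.119104
R_{2,1} = (4·27.633024 − 29.305344) / 3 = 27.075584
R_{2,2} = (16·27.075584 − 27.119104) / 15 = 27.072683

27.0727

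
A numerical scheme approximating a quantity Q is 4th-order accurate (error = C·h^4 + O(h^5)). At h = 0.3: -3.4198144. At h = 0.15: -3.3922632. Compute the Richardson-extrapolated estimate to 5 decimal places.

-3.39043

The leading error scales as h^4; refining by a factor of 2 reduces it by 2^4 = 16.
Extrapolated value = (16·A(h/2) − A(h)) / (16 − 1)
= (16·(-3.3922632) − (-3.4198144)) / 15
= -50.8563968 / 15 = -3.3904265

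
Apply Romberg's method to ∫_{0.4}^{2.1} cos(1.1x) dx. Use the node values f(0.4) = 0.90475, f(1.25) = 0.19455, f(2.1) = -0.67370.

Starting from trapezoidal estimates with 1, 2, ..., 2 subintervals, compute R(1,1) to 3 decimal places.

0.286

R(0,0) (trapezoid, 1 panel, h=1.7000): 0.19639
R(1,0) (trapezoid, 2 panels, h=0.8500): 0.26356
R(1,1) = 0.26356 + (0.26356 − 0.19639)/3 = 0.28595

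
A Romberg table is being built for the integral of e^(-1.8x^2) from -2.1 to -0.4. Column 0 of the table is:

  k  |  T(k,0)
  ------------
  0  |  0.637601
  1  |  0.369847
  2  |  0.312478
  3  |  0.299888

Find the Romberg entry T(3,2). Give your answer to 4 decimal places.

Richardson extrapolation on the trapezoidal column (denominator 4−1=3):
T(2,1) = (4·0.312478 − 0.369847) / 3 = 0.293355
T(3,1) = (4·0.299888 − 0.312478) / 3 = 0.295691
T(3,2) = 0.295691 + (0.295691 − 0.293355)/15 = 0.295847

0.2958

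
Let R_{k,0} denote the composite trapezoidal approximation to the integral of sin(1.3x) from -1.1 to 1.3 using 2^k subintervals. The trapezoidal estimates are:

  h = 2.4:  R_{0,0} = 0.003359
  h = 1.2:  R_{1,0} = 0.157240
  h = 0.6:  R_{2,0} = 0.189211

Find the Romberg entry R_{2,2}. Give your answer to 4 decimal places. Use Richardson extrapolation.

Richardson extrapolation on the trapezoidal column (denominator 4−1=3):
R_{1,1} = (4·0.157240 − 0.003359) / 3 = 0.208534
R_{2,1} = (4·0.189211 − 0.157240) / 3 = 0.199868
R_{2,2} = (16·0.199868 − 0.208534) / 15 = 0.199290

0.1993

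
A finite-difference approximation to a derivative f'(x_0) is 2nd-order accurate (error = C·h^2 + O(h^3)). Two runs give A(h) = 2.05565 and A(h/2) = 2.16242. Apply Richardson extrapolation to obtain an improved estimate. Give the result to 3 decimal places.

2.198

The leading error scales as h^2; refining by a factor of 2 reduces it by 2^2 = 4.
Extrapolated value = (4·A(h/2) − A(h)) / (4 − 1)
= (4·2.16242 − 2.05565) / 3
= 6.59403 / 3 = 2.19801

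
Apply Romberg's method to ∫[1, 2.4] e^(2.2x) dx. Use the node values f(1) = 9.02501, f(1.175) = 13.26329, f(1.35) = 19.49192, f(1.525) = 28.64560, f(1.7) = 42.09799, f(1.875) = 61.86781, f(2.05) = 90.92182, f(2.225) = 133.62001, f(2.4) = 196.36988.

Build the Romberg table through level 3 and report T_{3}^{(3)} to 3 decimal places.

T_{0}^{(0)} (trapezoid, 1 panel, h=1.4000): 143.77642
T_{1}^{(0)} (trapezoid, 2 panels, h=0.7000): 101.35680
T_{2}^{(0)} (trapezoid, 4 panels, h=0.3500): 89.32321
T_{3}^{(0)} (trapezoid, 8 panels, h=0.1750): 86.20603
T_{1}^{(1)} = 101.35680 + (101.35680 − 143.77642)/3 = 87.21693
T_{2}^{(1)} = 89.32321 + (89.32321 − 101.35680)/3 = 85.31201
T_{3}^{(1)} = 86.20603 + (86.20603 − 89.32321)/3 = 85.16697
T_{2}^{(2)} = 85.31201 + (85.31201 − 87.21693)/15 = 85.18502
T_{3}^{(2)} = 85.16697 + (85.16697 − 85.31201)/15 = 85.15730
T_{3}^{(3)} = 85.15730 + (85.15730 − 85.18502)/63 = 85.15686

85.157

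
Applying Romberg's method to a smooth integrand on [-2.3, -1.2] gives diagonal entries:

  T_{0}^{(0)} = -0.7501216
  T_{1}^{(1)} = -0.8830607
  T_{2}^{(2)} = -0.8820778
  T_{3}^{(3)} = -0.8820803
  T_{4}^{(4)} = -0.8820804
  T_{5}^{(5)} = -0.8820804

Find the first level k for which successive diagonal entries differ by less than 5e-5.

k = 3

|T_{1}^{(1)} − T_{0}^{(0)}| = 0.1329391 ≥ 5e-5
|T_{2}^{(2)} − T_{1}^{(1)}| = 0.0009829 ≥ 5e-5
|T_{3}^{(3)} − T_{2}^{(2)}| = 0.0000025 < 5e-5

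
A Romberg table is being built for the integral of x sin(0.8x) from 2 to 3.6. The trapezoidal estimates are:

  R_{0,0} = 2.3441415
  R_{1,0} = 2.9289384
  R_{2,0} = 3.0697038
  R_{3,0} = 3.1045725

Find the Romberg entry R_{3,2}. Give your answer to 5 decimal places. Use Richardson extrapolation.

3.11617

Richardson extrapolation on the trapezoidal column (denominator 4−1=3):
R_{2,1} = (4·3.0697038 − 2.9289384) / 3 = 3.1166256
R_{3,1} = 3.1045725 + (3.1045725 − 3.0697038)/3 = 3.1161954
R_{3,2} = (16·3.1161954 − 3.1166256) / 15 = 3.1161667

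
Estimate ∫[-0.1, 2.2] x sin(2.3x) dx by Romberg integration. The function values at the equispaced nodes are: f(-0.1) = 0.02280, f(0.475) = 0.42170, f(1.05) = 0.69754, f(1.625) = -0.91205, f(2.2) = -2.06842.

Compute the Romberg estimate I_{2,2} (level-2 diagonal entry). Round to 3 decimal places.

I_{0,0} (trapezoid, 1 panel, h=2.3000): -2.35246
I_{1,0} (trapezoid, 2 panels, h=1.1500): -0.37406
I_{2,0} (trapezoid, 4 panels, h=0.5750): -0.46898
I_{1,1} = -0.37406 + (-0.37406 − (-2.35246))/3 = 0.28541
I_{2,1} = -0.46898 + (-0.46898 − (-0.37406))/3 = -0.50062
I_{2,2} = -0.50062 + (-0.50062 − 0.28541)/15 = -0.55302

-0.553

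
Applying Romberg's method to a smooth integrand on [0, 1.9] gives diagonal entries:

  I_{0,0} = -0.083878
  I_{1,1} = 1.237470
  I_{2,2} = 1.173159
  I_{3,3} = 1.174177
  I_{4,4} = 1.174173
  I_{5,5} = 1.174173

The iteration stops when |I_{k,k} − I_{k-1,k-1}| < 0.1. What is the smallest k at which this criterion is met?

k = 2

|I_{1,1} − I_{0,0}| = 1.321348 ≥ 0.1
|I_{2,2} − I_{1,1}| = 0.064311 < 0.1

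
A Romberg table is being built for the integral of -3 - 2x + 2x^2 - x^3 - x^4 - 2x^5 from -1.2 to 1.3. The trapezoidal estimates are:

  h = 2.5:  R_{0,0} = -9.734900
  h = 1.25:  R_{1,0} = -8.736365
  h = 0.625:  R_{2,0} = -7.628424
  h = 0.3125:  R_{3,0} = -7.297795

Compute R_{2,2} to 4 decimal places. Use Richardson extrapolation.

-7.1828

R_{1,1} = (4·(-8.736365) − (-9.734900)) / 3 = -8.403520
R_{2,1} = (4·(-7.628424) − (-8.736365)) / 3 = -7.259110
R_{2,2} = -7.259110 + (-7.259110 − (-8.403520))/15 = -7.182816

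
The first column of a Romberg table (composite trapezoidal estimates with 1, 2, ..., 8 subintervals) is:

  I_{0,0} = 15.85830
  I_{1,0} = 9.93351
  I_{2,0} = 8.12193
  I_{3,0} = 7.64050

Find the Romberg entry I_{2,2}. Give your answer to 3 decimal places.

Richardson extrapolation on the trapezoidal column (denominator 4−1=3):
I_{1,1} = 9.93351 + (9.93351 − 15.85830)/3 = 7.95858
I_{2,1} = 8.12193 + (8.12193 − 9.93351)/3 = 7.51807
I_{2,2} = (16·7.51807 − 7.95858) / 15 = 7.48870

7.489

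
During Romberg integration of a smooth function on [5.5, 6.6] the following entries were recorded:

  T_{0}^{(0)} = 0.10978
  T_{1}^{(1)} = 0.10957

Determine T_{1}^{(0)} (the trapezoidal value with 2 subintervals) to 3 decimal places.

From T_{1}^{(1)} = (4·T_{1}^{(0)} − T_{0}^{(0)})/3, solve for T_{1}^{(0)}:
4·T_{1}^{(0)} = 3·0.10957 + 0.10978 = 0.43849
T_{1}^{(0)} = 0.10962

0.110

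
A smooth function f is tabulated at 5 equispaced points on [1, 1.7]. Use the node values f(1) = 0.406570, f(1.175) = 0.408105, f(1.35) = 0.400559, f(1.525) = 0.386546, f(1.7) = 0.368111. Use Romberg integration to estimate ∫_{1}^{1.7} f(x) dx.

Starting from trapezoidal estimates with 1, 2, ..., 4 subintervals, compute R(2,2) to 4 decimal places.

R(0,0) (trapezoid, 1 panel, h=0.7000): 0.271138
R(1,0) (trapezoid, 2 panels, h=0.3500): 0.275765
R(2,0) (trapezoid, 4 panels, h=0.1750): 0.276946
R(1,1) = 0.275765 + (0.275765 − 0.271138)/3 = 0.277307
R(2,1) = 0.276946 + (0.276946 − 0.275765)/3 = 0.277340
R(2,2) = 0.277340 + (0.277340 − 0.277307)/15 = 0.277342

0.2773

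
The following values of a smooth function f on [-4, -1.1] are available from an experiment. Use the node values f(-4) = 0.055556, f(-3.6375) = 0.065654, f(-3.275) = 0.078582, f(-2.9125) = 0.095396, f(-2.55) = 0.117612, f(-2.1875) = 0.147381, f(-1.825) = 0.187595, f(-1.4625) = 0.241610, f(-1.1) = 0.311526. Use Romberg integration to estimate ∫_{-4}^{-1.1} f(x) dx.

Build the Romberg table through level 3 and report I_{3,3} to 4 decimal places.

0.4030

I_{0,0} (trapezoid, 1 panel, h=2.9000): 0.532269
I_{1,0} (trapezoid, 2 panels, h=1.4500): 0.436672
I_{2,0} (trapezoid, 4 panels, h=0.7250): 0.411314
I_{3,0} (trapezoid, 8 panels, h=0.3625): 0.405047
I_{1,1} = 0.436672 + (0.436672 − 0.532269)/3 = 0.404806
I_{2,1} = 0.411314 + (0.411314 − 0.436672)/3 = 0.402861
I_{3,1} = 0.405047 + (0.405047 − 0.411314)/3 = 0.402958
I_{2,2} = 0.402861 + (0.402861 − 0.404806)/15 = 0.402731
I_{3,2} = 0.402958 + (0.402958 − 0.402861)/15 = 0.402964
I_{3,3} = 0.402964 + (0.402964 − 0.402731)/63 = 0.402968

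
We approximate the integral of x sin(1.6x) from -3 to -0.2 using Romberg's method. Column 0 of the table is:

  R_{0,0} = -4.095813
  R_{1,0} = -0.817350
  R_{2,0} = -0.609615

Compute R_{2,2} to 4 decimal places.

Richardson extrapolation on the trapezoidal column (denominator 4−1=3):
R_{1,1} = (4·(-0.817350) − (-4.095813)) / 3 = 0.275471
R_{2,1} = -0.609615 + (-0.609615 − (-0.817350))/3 = -0.540370
R_{2,2} = (16·(-0.540370) − 0.275471) / 15 = -0.594759

-0.5948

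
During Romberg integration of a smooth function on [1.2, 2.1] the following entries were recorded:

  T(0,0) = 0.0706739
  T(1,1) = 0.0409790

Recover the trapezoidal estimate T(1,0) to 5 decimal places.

0.04840

From T(1,1) = (4·T(1,0) − T(0,0))/3, solve for T(1,0):
4·T(1,0) = 3·0.0409790 + 0.0706739 = 0.1936109
T(1,0) = 0.0484027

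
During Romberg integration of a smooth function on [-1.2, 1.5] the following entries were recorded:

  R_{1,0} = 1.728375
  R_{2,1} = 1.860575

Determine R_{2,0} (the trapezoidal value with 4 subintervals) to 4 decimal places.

From R_{2,1} = (4·R_{2,0} − R_{1,0})/3, solve for R_{2,0}:
4·R_{2,0} = 3·1.860575 + 1.728375 = 7.310100
R_{2,0} = 1.827525

1.8275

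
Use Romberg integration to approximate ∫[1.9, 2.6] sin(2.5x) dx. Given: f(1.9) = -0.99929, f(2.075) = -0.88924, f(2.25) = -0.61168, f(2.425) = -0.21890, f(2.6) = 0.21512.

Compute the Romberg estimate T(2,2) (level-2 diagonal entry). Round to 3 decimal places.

-0.376

T(0,0) (trapezoid, 1 panel, h=0.7000): -0.27446
T(1,0) (trapezoid, 2 panels, h=0.3500): -0.35132
T(2,0) (trapezoid, 4 panels, h=0.1750): -0.36958
T(1,1) = -0.35132 + (-0.35132 − (-0.27446))/3 = -0.37694
T(2,1) = -0.36958 + (-0.36958 − (-0.35132))/3 = -0.37567
T(2,2) = -0.37567 + (-0.37567 − (-0.37694))/15 = -0.37559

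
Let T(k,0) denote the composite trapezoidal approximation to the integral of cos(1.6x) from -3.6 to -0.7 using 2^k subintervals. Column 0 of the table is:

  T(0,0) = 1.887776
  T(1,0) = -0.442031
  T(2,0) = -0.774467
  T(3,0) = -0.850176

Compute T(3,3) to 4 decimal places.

T(1,1) = (4·(-0.442031) − 1.887776) / 3 = -1.218633
T(2,1) = (4·(-0.774467) − (-0.442031)) / 3 = -0.885279
T(3,1) = (4·(-0.850176) − (-0.774467)) / 3 = -0.875412
T(2,2) = (16·(-0.885279) − (-1.218633)) / 15 = -0.863055
T(3,2) = (16·(-0.875412) − (-0.885279)) / 15 = -0.874754
T(3,3) = -0.874754 + (-0.874754 − (-0.863055))/63 = -0.874940

-0.8749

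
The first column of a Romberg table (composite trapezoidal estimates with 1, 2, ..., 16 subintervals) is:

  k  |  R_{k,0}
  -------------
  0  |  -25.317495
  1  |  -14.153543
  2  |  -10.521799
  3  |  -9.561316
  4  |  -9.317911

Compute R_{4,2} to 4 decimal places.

R_{3,1} = (4·(-9.561316) − (-10.521799)) / 3 = -9.241155
R_{4,1} = -9.317911 + (-9.317911 − (-9.561316))/3 = -9.236776
R_{4,2} = -9.236776 + (-9.236776 − (-9.241155))/15 = -9.236484

-9.2365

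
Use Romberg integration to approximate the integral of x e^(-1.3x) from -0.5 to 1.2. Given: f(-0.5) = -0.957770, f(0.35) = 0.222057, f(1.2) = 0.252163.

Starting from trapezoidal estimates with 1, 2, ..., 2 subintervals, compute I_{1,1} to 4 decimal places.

I_{0,0} (trapezoid, 1 panel, h=1.7000): -0.599766
I_{1,0} (trapezoid, 2 panels, h=0.8500): -0.111135
I_{1,1} = -0.111135 + (-0.111135 − (-0.599766))/3 = 0.051742

0.0517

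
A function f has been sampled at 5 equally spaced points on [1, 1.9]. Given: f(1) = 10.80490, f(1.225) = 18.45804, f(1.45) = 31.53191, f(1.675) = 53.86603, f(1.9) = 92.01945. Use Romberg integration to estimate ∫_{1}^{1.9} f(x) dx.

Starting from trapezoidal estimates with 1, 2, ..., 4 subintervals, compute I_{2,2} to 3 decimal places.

34.125

I_{0,0} (trapezoid, 1 panel, h=0.9000): 46.27096
I_{1,0} (trapezoid, 2 panels, h=0.4500): 37.32484
I_{2,0} (trapezoid, 4 panels, h=0.2250): 34.93533
I_{1,1} = 37.32484 + (37.32484 − 46.27096)/3 = 34.34280
I_{2,1} = 34.93533 + (34.93533 − 37.32484)/3 = 34.13883
I_{2,2} = 34.13883 + (34.13883 − 34.34280)/15 = 34.12523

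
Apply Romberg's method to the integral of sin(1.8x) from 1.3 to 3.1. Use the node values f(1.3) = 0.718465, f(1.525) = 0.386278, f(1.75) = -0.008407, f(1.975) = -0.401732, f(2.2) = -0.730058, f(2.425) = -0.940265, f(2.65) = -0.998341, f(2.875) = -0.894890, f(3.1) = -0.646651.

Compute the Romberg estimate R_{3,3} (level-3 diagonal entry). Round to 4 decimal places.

-0.8102

R_{0,0} (trapezoid, 1 panel, h=1.8000): 0.064633
R_{1,0} (trapezoid, 2 panels, h=0.9000): -0.624736
R_{2,0} (trapezoid, 4 panels, h=0.4500): -0.765405
R_{3,0} (trapezoid, 8 panels, h=0.2250): -0.799089
R_{1,1} = -0.624736 + (-0.624736 − 0.064633)/3 = -0.854526
R_{2,1} = -0.765405 + (-0.765405 − (-0.624736))/3 = -0.812295
R_{3,1} = -0.799089 + (-0.799089 − (-0.765405))/3 = -0.810317
R_{2,2} = -0.812295 + (-0.812295 − (-0.854526))/15 = -0.809480
R_{3,2} = -0.810317 + (-0.810317 − (-0.812295))/15 = -0.810185
R_{3,3} = -0.810185 + (-0.810185 − (-0.809480))/63 = -0.810196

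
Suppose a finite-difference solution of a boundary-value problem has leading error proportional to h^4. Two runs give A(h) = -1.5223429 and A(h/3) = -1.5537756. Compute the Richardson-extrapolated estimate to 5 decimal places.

Extrapolated value = (81·A(h/3) − A(h)) / (81 − 1)
= (81·(-1.5537756) − (-1.5223429)) / 80
= -124.3334807 / 80 = -1.5541685

-1.55417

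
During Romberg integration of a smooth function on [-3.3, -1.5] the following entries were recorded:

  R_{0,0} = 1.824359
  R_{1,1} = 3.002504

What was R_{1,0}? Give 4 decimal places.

From R_{1,1} = (4·R_{1,0} − R_{0,0})/3, solve for R_{1,0}:
4·R_{1,0} = 3·3.002504 + 1.824359 = 10.831871
R_{1,0} = 2.707968

2.7080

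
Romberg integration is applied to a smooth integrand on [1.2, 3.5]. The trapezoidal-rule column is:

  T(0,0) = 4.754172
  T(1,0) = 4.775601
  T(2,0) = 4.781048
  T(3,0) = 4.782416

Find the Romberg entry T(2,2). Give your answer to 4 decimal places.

Richardson extrapolation on the trapezoidal column (denominator 4−1=3):
T(1,1) = (4·4.775601 − 4.754172) / 3 = 4.782744
T(2,1) = 4.781048 + (4.781048 − 4.775601)/3 = 4.782864
T(2,2) = 4.782864 + (4.782864 − 4.782744)/15 = 4.782872

4.7829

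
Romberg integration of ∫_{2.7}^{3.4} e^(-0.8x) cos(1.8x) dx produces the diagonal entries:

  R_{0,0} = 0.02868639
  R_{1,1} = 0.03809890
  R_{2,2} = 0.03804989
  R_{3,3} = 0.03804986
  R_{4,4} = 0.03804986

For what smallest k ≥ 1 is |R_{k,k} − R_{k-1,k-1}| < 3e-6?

k = 3

|R_{1,1} − R_{0,0}| = 0.00941251 ≥ 3e-6
|R_{2,2} − R_{1,1}| = 0.00004901 ≥ 3e-6
|R_{3,3} − R_{2,2}| = 0.00000003 < 3e-6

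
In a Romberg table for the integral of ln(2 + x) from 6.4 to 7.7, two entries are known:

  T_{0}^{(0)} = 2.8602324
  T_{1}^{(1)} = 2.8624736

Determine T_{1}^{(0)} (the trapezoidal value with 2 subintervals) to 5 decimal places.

From T_{1}^{(1)} = (4·T_{1}^{(0)} − T_{0}^{(0)})/3, solve for T_{1}^{(0)}:
4·T_{1}^{(0)} = 3·2.8624736 + 2.8602324 = 11.4476532
T_{1}^{(0)} = 2.8619133

2.86191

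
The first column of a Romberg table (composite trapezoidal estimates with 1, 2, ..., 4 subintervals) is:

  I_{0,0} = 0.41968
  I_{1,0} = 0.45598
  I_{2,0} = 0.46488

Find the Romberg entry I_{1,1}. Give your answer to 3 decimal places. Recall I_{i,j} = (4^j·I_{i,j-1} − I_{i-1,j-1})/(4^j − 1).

Richardson extrapolation on the trapezoidal column (denominator 4−1=3):
I_{1,1} = 0.45598 + (0.45598 − 0.41968)/3 = 0.46808

0.468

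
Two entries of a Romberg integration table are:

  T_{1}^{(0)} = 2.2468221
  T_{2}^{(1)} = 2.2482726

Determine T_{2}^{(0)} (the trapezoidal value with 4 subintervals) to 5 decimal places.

From T_{2}^{(1)} = (4·T_{2}^{(0)} − T_{1}^{(0)})/3, solve for T_{2}^{(0)}:
4·T_{2}^{(0)} = 3·2.2482726 + 2.2468221 = 8.9916399
T_{2}^{(0)} = 2.2479100

2.24791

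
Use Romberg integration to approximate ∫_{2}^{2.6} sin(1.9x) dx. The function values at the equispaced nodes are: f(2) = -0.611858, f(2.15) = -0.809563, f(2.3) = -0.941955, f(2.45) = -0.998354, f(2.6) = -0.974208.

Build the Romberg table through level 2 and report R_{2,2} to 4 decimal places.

R_{0,0} (trapezoid, 1 panel, h=0.6000): -0.475820
R_{1,0} (trapezoid, 2 panels, h=0.3000): -0.520496
R_{2,0} (trapezoid, 4 panels, h=0.1500): -0.531436
R_{1,1} = -0.520496 + (-0.520496 − (-0.475820))/3 = -0.535388
R_{2,1} = -0.531436 + (-0.531436 − (-0.520496))/3 = -0.535083
R_{2,2} = -0.535083 + (-0.535083 − (-0.535388))/15 = -0.535063

-0.5351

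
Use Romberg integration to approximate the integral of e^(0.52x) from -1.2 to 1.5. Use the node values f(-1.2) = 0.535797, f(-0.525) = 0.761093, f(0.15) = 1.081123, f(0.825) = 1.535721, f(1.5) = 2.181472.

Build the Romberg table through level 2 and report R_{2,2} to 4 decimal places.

R_{0,0} (trapezoid, 1 panel, h=2.7000): 3.668313
R_{1,0} (trapezoid, 2 panels, h=1.3500): 3.293673
R_{2,0} (trapezoid, 4 panels, h=0.6750): 3.197186
R_{1,1} = 3.293673 + (3.293673 − 3.668313)/3 = 3.168793
R_{2,1} = 3.197186 + (3.197186 − 3.293673)/3 = 3.165024
R_{2,2} = 3.165024 + (3.165024 − 3.168793)/15 = 3.164773

3.1648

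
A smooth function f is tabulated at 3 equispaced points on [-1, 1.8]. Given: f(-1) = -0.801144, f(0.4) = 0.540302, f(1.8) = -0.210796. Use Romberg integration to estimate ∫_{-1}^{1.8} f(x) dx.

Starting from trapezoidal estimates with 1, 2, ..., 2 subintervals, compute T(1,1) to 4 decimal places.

0.5363

T(0,0) (trapezoid, 1 panel, h=2.8000): -1.416716
T(1,0) (trapezoid, 2 panels, h=1.4000): 0.048065
T(1,1) = 0.048065 + (0.048065 − (-1.416716))/3 = 0.536325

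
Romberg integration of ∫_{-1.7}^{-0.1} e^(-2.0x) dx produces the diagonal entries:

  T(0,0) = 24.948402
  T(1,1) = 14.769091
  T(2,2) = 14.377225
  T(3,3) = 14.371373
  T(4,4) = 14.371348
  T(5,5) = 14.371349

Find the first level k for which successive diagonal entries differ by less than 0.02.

k = 3

|T(1,1) − T(0,0)| = 10.179311 ≥ 0.02
|T(2,2) − T(1,1)| = 0.391866 ≥ 0.02
|T(3,3) − T(2,2)| = 0.005852 < 0.02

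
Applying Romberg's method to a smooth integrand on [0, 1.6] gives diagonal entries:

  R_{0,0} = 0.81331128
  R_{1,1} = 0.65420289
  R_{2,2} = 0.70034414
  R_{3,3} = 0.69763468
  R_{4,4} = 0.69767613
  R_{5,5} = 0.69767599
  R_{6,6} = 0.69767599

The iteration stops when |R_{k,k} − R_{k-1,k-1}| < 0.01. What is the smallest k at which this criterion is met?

|R_{1,1} − R_{0,0}| = 0.15910839 ≥ 0.01
|R_{2,2} − R_{1,1}| = 0.04614125 ≥ 0.01
|R_{3,3} − R_{2,2}| = 0.00270946 < 0.01

k = 3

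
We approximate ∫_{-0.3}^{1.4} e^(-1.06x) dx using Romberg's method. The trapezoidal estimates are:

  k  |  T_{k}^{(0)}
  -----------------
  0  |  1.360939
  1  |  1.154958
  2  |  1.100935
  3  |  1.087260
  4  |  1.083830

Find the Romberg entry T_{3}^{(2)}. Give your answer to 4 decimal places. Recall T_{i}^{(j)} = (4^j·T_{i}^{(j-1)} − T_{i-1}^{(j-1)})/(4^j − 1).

Richardson extrapolation on the trapezoidal column (denominator 4−1=3):
T_{2}^{(1)} = (4·1.100935 − 1.154958) / 3 = 1.082927
T_{3}^{(1)} = 1.087260 + (1.087260 − 1.100935)/3 = 1.082702
T_{3}^{(2)} = (16·1.082702 − 1.082927) / 15 = 1.082687

1.0827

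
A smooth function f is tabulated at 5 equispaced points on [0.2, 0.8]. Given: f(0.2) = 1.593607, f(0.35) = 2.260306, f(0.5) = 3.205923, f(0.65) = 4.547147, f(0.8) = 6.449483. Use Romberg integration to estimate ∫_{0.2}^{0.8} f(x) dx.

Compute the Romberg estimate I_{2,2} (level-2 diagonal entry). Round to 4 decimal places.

2.0841

I_{0,0} (trapezoid, 1 panel, h=0.6000): 2.412927
I_{1,0} (trapezoid, 2 panels, h=0.3000): 2.168240
I_{2,0} (trapezoid, 4 panels, h=0.1500): 2.105238
I_{1,1} = 2.168240 + (2.168240 − 2.412927)/3 = 2.086678
I_{2,1} = 2.105238 + (2.105238 − 2.168240)/3 = 2.084237
I_{2,2} = 2.084237 + (2.084237 − 2.086678)/15 = 2.084074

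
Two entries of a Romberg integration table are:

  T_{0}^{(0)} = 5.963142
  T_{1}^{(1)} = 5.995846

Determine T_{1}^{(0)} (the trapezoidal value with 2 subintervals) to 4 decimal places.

From T_{1}^{(1)} = (4·T_{1}^{(0)} − T_{0}^{(0)})/3, solve for T_{1}^{(0)}:
4·T_{1}^{(0)} = 3·5.995846 + 5.963142 = 23.950680
T_{1}^{(0)} = 5.987670

5.9877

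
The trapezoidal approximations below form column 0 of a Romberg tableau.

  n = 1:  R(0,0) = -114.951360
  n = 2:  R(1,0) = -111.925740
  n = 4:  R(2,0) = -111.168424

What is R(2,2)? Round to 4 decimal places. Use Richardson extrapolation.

Richardson extrapolation on the trapezoidal column (denominator 4−1=3):
R(1,1) = -111.925740 + (-111.925740 − (-114.951360))/3 = -110.917200
R(2,1) = (4·(-111.168424) − (-111.925740)) / 3 = -110.915985
R(2,2) = (16·(-110.915985) − (-110.917200)) / 15 = -110.915904

-110.9159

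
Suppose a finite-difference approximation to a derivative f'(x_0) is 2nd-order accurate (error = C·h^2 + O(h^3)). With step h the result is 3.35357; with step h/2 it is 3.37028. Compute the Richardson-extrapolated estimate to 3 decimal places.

The leading error scales as h^2; refining by a factor of 2 reduces it by 2^2 = 4.
Extrapolated value = (4·A(h/2) − A(h)) / (4 − 1)
= (4·3.37028 − 3.35357) / 3
= 10.12755 / 3 = 3.37585

3.376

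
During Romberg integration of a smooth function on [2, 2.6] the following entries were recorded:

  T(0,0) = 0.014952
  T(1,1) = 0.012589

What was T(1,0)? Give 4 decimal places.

From T(1,1) = (4·T(1,0) − T(0,0))/3, solve for T(1,0):
4·T(1,0) = 3·0.012589 + 0.014952 = 0.052719
T(1,0) = 0.013180

0.0132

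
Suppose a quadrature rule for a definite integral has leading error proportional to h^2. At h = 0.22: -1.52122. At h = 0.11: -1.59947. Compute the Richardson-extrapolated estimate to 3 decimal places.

-1.626

The leading error scales as h^2; refining by a factor of 2 reduces it by 2^2 = 4.
Extrapolated value = (4·A(h/2) − A(h)) / (4 − 1)
= (4·(-1.59947) − (-1.52122)) / 3
= -4.87666 / 3 = -1.62555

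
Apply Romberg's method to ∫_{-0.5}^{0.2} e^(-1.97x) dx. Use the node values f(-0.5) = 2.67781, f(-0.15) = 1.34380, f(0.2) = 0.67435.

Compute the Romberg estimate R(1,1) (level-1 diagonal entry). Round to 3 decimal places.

1.018

R(0,0) (trapezoid, 1 panel, h=0.7000): 1.17326
R(1,0) (trapezoid, 2 panels, h=0.3500): 1.05696
R(1,1) = 1.05696 + (1.05696 − 1.17326)/3 = 1.01819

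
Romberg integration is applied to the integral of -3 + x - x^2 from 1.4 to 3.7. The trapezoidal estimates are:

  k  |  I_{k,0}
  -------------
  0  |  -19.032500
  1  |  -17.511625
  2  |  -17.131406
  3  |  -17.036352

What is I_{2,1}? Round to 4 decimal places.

-17.0047

I_{2,1} = (4·(-17.131406) − (-17.511625)) / 3 = -17.004666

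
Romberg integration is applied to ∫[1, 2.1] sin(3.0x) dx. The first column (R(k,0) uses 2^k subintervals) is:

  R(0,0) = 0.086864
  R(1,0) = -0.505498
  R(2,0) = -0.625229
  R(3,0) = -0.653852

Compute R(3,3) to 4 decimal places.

-0.6633

R(1,1) = (4·(-0.505498) − 0.086864) / 3 = -0.702952
R(2,1) = -0.625229 + (-0.625229 − (-0.505498))/3 = -0.665139
R(3,1) = -0.653852 + (-0.653852 − (-0.625229))/3 = -0.663393
R(2,2) = -0.665139 + (-0.665139 − (-0.702952))/15 = -0.662618
R(3,2) = (16·(-0.663393) − (-0.665139)) / 15 = -0.663277
R(3,3) = -0.663277 + (-0.663277 − (-0.662618))/63 = -0.663287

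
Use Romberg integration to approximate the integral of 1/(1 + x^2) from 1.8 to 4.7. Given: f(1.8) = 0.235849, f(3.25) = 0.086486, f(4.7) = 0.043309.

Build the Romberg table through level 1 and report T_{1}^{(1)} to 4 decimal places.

T_{0}^{(0)} (trapezoid, 1 panel, h=2.9000): 0.404779
T_{1}^{(0)} (trapezoid, 2 panels, h=1.4500): 0.327794
T_{1}^{(1)} = 0.327794 + (0.327794 − 0.404779)/3 = 0.302132

0.3021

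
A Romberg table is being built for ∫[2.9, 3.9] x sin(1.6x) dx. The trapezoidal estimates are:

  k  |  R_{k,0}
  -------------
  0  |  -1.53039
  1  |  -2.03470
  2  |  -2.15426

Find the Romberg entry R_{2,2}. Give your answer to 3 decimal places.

-2.194

R_{1,1} = (4·(-2.03470) − (-1.53039)) / 3 = -2.20280
R_{2,1} = (4·(-2.15426) − (-2.03470)) / 3 = -2.19411
R_{2,2} = -2.19411 + (-2.19411 − (-2.20280))/15 = -2.19353
(Column j=1 coincides with Simpson's rule on the same nodes.)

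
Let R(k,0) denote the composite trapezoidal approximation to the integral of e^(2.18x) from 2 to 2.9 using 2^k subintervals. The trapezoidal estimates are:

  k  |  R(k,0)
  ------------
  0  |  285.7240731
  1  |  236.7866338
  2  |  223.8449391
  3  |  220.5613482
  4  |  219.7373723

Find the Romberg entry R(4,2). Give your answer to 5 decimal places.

219.46244

R(3,1) = (4·220.5613482 − 223.8449391) / 3 = 219.4668179
R(4,1) = (4·219.7373723 − 220.5613482) / 3 = 219.4627137
R(4,2) = 219.4627137 + (219.4627137 − 219.4668179)/15 = 219.4624401
(Column j=1 coincides with Simpson's rule on the same nodes.)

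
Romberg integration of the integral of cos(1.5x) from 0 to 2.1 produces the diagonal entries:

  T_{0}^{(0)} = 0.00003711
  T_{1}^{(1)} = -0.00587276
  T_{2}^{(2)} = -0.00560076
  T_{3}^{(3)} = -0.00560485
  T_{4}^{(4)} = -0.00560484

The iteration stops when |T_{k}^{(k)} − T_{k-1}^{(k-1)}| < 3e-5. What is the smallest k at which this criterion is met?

|T_{1}^{(1)} − T_{0}^{(0)}| = 0.00590987 ≥ 3e-5
|T_{2}^{(2)} − T_{1}^{(1)}| = 0.00027200 ≥ 3e-5
|T_{3}^{(3)} − T_{2}^{(2)}| = 0.00000409 < 3e-5

k = 3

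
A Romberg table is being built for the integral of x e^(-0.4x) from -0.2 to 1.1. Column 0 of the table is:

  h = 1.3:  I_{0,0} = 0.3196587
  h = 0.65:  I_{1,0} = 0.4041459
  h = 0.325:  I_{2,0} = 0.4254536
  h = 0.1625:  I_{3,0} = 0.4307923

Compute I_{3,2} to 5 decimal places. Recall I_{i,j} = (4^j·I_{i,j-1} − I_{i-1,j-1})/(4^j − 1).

0.43257

I_{2,1} = (4·0.4254536 − 0.4041459) / 3 = 0.4325562
I_{3,1} = (4·0.4307923 − 0.4254536) / 3 = 0.4325719
I_{3,2} = 0.4325719 + (0.4325719 − 0.4325562)/15 = 0.4325729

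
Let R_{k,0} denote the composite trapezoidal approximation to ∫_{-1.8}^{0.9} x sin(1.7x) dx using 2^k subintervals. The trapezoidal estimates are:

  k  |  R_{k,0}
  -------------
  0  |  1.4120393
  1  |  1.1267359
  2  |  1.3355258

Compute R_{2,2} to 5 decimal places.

R_{1,1} = 1.1267359 + (1.1267359 − 1.4120393)/3 = 1.0316348
R_{2,1} = 1.3355258 + (1.3355258 − 1.1267359)/3 = 1.4051224
R_{2,2} = 1.4051224 + (1.4051224 − 1.0316348)/15 = 1.4300216

1.43002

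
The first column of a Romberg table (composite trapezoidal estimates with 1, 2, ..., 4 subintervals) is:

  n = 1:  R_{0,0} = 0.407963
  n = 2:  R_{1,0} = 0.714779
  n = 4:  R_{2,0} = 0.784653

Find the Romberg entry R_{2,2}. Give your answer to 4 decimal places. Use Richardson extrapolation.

Richardson extrapolation on the trapezoidal column (denominator 4−1=3):
R_{1,1} = (4·0.714779 − 0.407963) / 3 = 0.817051
R_{2,1} = 0.784653 + (0.784653 − 0.714779)/3 = 0.807944
R_{2,2} = (16·0.807944 − 0.817051) / 15 = 0.807337

0.8073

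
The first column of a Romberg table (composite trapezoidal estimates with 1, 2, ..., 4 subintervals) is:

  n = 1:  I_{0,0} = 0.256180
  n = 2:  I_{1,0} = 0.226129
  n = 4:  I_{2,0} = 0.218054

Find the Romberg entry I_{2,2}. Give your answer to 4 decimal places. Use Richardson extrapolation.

I_{1,1} = 0.226129 + (0.226129 − 0.256180)/3 = 0.216112
I_{2,1} = 0.218054 + (0.218054 − 0.226129)/3 = 0.215362
I_{2,2} = (16·0.215362 − 0.216112) / 15 = 0.215312

0.2153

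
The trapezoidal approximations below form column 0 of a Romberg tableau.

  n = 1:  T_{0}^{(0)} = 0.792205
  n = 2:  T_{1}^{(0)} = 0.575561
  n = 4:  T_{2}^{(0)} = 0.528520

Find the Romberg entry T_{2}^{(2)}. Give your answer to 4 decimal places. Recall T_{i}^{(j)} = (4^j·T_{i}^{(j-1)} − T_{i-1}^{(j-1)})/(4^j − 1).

T_{1}^{(1)} = (4·0.575561 − 0.792205) / 3 = 0.503346
T_{2}^{(1)} = (4·0.528520 − 0.575561) / 3 = 0.512840
T_{2}^{(2)} = 0.512840 + (0.512840 − 0.503346)/15 = 0.513473

0.5135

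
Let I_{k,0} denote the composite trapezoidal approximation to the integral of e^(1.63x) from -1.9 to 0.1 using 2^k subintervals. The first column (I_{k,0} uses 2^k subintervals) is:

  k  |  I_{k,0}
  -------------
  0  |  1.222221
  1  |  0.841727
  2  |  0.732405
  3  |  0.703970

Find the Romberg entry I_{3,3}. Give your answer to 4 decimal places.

Richardson extrapolation on the trapezoidal column (denominator 4−1=3):
I_{1,1} = 0.841727 + (0.841727 − 1.222221)/3 = 0.714896
I_{2,1} = 0.732405 + (0.732405 − 0.841727)/3 = 0.695964
I_{3,1} = 0.703970 + (0.703970 − 0.732405)/3 = 0.694492
I_{2,2} = 0.695964 + (0.695964 − 0.714896)/15 = 0.694702
I_{3,2} = 0.694492 + (0.694492 − 0.695964)/15 = 0.694394
I_{3,3} = 0.694394 + (0.694394 − 0.694702)/63 = 0.694389

0.6944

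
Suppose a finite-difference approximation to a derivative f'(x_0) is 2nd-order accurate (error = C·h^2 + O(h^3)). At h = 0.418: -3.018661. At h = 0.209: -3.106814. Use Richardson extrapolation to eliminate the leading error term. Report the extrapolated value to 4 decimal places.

The leading error scales as h^2; refining by a factor of 2 reduces it by 2^2 = 4.
Extrapolated value = (4·A(h/2) − A(h)) / (4 − 1)
= (4·(-3.106814) − (-3.018661)) / 3
= -9.408595 / 3 = -3.136198

-3.1362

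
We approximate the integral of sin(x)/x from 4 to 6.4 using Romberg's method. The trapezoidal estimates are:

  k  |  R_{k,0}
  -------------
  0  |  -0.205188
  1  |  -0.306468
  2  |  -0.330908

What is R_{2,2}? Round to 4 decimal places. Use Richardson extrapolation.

R_{1,1} = (4·(-0.306468) − (-0.205188)) / 3 = -0.340228
R_{2,1} = -0.330908 + (-0.330908 − (-0.306468))/3 = -0.339055
R_{2,2} = -0.339055 + (-0.339055 − (-0.340228))/15 = -0.338977

-0.3390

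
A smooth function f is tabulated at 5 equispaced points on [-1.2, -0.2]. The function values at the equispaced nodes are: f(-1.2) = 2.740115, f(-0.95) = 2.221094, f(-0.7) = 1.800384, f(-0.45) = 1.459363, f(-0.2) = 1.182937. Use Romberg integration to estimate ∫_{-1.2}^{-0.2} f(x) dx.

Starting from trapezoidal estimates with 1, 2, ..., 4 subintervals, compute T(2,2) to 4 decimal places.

T(0,0) (trapezoid, 1 panel, h=1.0000): 1.961526
T(1,0) (trapezoid, 2 panels, h=0.5000): 1.880955
T(2,0) (trapezoid, 4 panels, h=0.2500): 1.860592
T(1,1) = 1.880955 + (1.880955 − 1.961526)/3 = 1.854098
T(2,1) = 1.860592 + (1.860592 − 1.880955)/3 = 1.853804
T(2,2) = 1.853804 + (1.853804 − 1.854098)/15 = 1.853784

1.8538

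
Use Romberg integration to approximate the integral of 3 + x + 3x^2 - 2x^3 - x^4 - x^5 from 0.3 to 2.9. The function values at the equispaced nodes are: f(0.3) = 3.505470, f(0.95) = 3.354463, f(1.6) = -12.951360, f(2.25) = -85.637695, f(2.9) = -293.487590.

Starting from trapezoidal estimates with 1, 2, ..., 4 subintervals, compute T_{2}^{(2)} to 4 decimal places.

T_{0}^{(0)} (trapezoid, 1 panel, h=2.6000): -376.976756
T_{1}^{(0)} (trapezoid, 2 panels, h=1.3000): -205.325146
T_{2}^{(0)} (trapezoid, 4 panels, h=0.6500): -156.146674
T_{1}^{(1)} = -205.325146 + (-205.325146 − (-376.976756))/3 = -148.107943
T_{2}^{(1)} = -156.146674 + (-156.146674 − (-205.325146))/3 = -139.753850
T_{2}^{(2)} = -139.753850 + (-139.753850 − (-148.107943))/15 = -139.196910

-139.1969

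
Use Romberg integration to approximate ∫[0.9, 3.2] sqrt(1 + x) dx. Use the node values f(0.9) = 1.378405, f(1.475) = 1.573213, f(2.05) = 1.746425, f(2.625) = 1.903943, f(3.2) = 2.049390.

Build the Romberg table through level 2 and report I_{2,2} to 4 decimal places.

3.9923

I_{0,0} (trapezoid, 1 panel, h=2.3000): 3.941964
I_{1,0} (trapezoid, 2 panels, h=1.1500): 3.979371
I_{2,0} (trapezoid, 4 panels, h=0.5750): 3.989050
I_{1,1} = 3.979371 + (3.979371 − 3.941964)/3 = 3.991840
I_{2,1} = 3.989050 + (3.989050 − 3.979371)/3 = 3.992276
I_{2,2} = 3.992276 + (3.992276 − 3.991840)/15 = 3.992305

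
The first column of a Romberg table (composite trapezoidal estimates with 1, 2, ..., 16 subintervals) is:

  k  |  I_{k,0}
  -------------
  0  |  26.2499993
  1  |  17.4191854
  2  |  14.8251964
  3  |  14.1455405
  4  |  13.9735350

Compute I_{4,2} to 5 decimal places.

13.91601

Richardson extrapolation on the trapezoidal column (denominator 4−1=3):
I_{3,1} = (4·14.1455405 − 14.8251964) / 3 = 13.9189885
I_{4,1} = 13.9735350 + (13.9735350 − 14.1455405)/3 = 13.9161998
I_{4,2} = 13.9161998 + (13.9161998 − 13.9189885)/15 = 13.9160139
(Column j=1 coincides with Simpson's rule on the same nodes.)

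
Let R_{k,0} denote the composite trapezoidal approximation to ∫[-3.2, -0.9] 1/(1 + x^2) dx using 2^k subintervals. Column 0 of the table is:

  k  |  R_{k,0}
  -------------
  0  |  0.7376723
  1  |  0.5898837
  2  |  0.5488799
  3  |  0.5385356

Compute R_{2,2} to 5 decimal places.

0.53485

Richardson extrapolation on the trapezoidal column (denominator 4−1=3):
R_{1,1} = (4·0.5898837 − 0.7376723) / 3 = 0.5406208
R_{2,1} = (4·0.5488799 − 0.5898837) / 3 = 0.5352120
R_{2,2} = (16·0.5352120 − 0.5406208) / 15 = 0.5348514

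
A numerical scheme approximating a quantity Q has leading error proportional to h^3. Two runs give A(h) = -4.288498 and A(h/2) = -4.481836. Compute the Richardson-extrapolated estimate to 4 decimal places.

The leading error scales as h^3; refining by a factor of 2 reduces it by 2^3 = 8.
Extrapolated value = (8·A(h/2) − A(h)) / (8 − 1)
= (8·(-4.481836) − (-4.288498)) / 7
= -31.566190 / 7 = -4.509456

-4.5095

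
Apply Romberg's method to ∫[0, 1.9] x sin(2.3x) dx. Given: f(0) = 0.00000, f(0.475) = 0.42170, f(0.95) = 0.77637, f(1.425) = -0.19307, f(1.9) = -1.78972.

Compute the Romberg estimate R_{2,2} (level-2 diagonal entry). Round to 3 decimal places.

0.087

R_{0,0} (trapezoid, 1 panel, h=1.9000): -1.70023
R_{1,0} (trapezoid, 2 panels, h=0.9500): -0.11257
R_{2,0} (trapezoid, 4 panels, h=0.4750): 0.05232
R_{1,1} = -0.11257 + (-0.11257 − (-1.70023))/3 = 0.41665
R_{2,1} = 0.05232 + (0.05232 − (-0.11257))/3 = 0.10728
R_{2,2} = 0.10728 + (0.10728 − 0.41665)/15 = 0.08666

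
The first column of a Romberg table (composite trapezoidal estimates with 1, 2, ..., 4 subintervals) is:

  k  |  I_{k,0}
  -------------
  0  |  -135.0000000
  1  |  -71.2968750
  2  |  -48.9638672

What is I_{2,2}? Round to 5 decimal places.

I_{1,1} = (4·(-71.2968750) − (-135.0000000)) / 3 = -50.0625000
I_{2,1} = (4·(-48.9638672) − (-71.2968750)) / 3 = -41.5195313
I_{2,2} = -41.5195313 + (-41.5195313 − (-50.0625000))/15 = -40.9500001

-40.95000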